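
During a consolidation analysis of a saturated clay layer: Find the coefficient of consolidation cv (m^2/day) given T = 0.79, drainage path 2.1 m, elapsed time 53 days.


Result: 0.06573 m^2/day

Derivation:
Using cv = T * H_dr^2 / t
H_dr^2 = 2.1^2 = 4.41
cv = 0.79 * 4.41 / 53
cv = 0.06573 m^2/day


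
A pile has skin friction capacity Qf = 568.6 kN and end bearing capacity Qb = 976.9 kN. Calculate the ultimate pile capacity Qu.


Using Qu = Qf + Qb
Qu = 568.6 + 976.9
Qu = 1545.5 kN


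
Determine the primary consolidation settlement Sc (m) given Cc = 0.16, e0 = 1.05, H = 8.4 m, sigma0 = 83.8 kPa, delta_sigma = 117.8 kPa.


Using Sc = Cc * H / (1 + e0) * log10((sigma0 + delta_sigma) / sigma0)
Stress ratio = (83.8 + 117.8) / 83.8 = 2.40573
log10(2.40573) = 0.381247
Cc * H / (1 + e0) = 0.16 * 8.4 / (1 + 1.05) = 0.65561
Sc = 0.65561 * 0.381247
Sc = 0.2499 m


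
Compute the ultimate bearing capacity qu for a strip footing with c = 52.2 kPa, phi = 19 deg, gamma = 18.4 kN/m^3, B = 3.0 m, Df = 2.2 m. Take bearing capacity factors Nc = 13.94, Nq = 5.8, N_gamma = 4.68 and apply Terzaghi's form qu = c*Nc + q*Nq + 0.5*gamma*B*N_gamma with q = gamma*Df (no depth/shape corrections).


Result: 1091.62 kPa

Derivation:
Compute qu = c*Nc + gamma*Df*Nq + 0.5*gamma*B*N_gamma
Term 1: 52.2 * 13.94 = 727.668
Term 2: 18.4 * 2.2 * 5.8 = 234.784
Term 3: 0.5 * 18.4 * 3.0 * 4.68 = 129.168
qu = 727.668 + 234.784 + 129.168
qu = 1091.62 kPa


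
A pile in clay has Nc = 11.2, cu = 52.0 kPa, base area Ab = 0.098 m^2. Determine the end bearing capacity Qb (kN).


Using Qb = Nc * cu * Ab
Qb = 11.2 * 52.0 * 0.098
Qb = 57.08 kN


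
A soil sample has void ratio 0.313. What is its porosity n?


Using the relation n = e / (1 + e)
n = 0.313 / (1 + 0.313)
n = 0.313 / 1.313
n = 0.2384


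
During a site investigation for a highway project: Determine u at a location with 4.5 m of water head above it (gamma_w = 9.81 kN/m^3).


Using u = gamma_w * h_w
u = 9.81 * 4.5
u = 44.15 kPa


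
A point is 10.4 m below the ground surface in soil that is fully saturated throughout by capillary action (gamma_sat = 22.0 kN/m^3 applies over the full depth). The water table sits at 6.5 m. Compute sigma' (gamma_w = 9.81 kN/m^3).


Result: 190.54 kPa

Derivation:
Total stress = gamma_sat * depth
sigma = 22.0 * 10.4 = 228.8 kPa
Pore water pressure u = gamma_w * (depth - d_wt)
u = 9.81 * (10.4 - 6.5) = 38.259 kPa
Effective stress = sigma - u
sigma' = 228.8 - 38.259 = 190.54 kPa


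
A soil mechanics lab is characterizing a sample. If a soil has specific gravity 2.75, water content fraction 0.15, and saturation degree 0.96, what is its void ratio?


Using the relation e = Gs * w / S
e = 2.75 * 0.15 / 0.96
e = 0.4297


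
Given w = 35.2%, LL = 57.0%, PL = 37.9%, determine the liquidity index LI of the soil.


Result: -0.141

Derivation:
First compute the plasticity index:
PI = LL - PL = 57.0 - 37.9 = 19.1
Then compute the liquidity index:
LI = (w - PL) / PI
LI = (35.2 - 37.9) / 19.1
LI = -0.141


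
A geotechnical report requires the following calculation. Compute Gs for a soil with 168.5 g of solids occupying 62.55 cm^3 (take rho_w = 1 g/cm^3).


Using Gs = m_s / (V_s * rho_w)
Since rho_w = 1 g/cm^3:
Gs = 168.5 / 62.55
Gs = 2.694


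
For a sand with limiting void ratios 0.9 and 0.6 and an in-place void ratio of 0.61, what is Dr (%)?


Result: 96.67 %

Derivation:
Using Dr = (e_max - e) / (e_max - e_min) * 100
e_max - e = 0.9 - 0.61 = 0.29
e_max - e_min = 0.9 - 0.6 = 0.3
Dr = 0.29 / 0.3 * 100
Dr = 96.67 %


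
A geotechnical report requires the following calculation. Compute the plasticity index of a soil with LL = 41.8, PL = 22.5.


Using PI = LL - PL
PI = 41.8 - 22.5
PI = 19.3


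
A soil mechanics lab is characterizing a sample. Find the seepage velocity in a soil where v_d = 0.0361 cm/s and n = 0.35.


Result: 0.10314 cm/s

Derivation:
Using v_s = v_d / n
v_s = 0.0361 / 0.35
v_s = 0.10314 cm/s


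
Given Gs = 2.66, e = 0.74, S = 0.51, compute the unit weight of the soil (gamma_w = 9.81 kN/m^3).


Using gamma = gamma_w * (Gs + S*e) / (1 + e)
Numerator: Gs + S*e = 2.66 + 0.51*0.74 = 3.0374
Denominator: 1 + e = 1 + 0.74 = 1.74
gamma = 9.81 * 3.0374 / 1.74
gamma = 17.125 kN/m^3


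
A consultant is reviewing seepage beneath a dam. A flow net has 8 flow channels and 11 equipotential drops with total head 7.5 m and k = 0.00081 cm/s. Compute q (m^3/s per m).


Result: 4.418e-05 m^3/s per m

Derivation:
Convert k to m/s for unit consistency with H:
k = 0.00081 cm/s = 0.00081 / 100 m/s = 8.1e-06 m/s
Using q = k * H * Nf / Nd
Nf / Nd = 8 / 11 = 0.7273
q = 8.1e-06 * 7.5 * 0.7273
q = 4.418e-05 m^3/s per m


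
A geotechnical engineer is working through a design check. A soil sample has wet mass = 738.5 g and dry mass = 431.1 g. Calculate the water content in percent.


Result: 71.31 %

Derivation:
Using w = (m_wet - m_dry) / m_dry * 100
m_wet - m_dry = 738.5 - 431.1 = 307.4 g
w = 307.4 / 431.1 * 100
w = 71.31 %


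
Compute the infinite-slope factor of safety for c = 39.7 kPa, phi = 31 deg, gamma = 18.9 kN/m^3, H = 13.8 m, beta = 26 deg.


Result: 1.618

Derivation:
Using Fs = c / (gamma*H*sin(beta)*cos(beta)) + tan(phi)/tan(beta)
Cohesion contribution = 39.7 / (18.9*13.8*sin(26)*cos(26))
Cohesion contribution = 0.38632
Friction contribution = tan(31)/tan(26) = 1.23195
Fs = 0.38632 + 1.23195
Fs = 1.618


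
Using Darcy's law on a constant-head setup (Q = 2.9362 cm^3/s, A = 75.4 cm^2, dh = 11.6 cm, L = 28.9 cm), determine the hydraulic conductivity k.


Compute hydraulic gradient:
i = dh / L = 11.6 / 28.9 = 0.401384
Then apply Darcy's law:
k = Q / (A * i)
k = 2.9362 / (75.4 * 0.401384)
k = 2.9362 / 30.2644
k = 0.097018 cm/s


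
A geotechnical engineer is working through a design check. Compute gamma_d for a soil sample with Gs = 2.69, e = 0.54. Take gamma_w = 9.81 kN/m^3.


Using gamma_d = Gs * gamma_w / (1 + e)
gamma_d = 2.69 * 9.81 / (1 + 0.54)
gamma_d = 2.69 * 9.81 / 1.54
gamma_d = 17.136 kN/m^3


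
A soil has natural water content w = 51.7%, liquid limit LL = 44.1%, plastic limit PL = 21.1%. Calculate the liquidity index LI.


First compute the plasticity index:
PI = LL - PL = 44.1 - 21.1 = 23.0
Then compute the liquidity index:
LI = (w - PL) / PI
LI = (51.7 - 21.1) / 23.0
LI = 1.33


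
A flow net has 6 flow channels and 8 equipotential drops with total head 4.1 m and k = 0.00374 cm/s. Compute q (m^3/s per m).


Convert k to m/s for unit consistency with H:
k = 0.00374 cm/s = 0.00374 / 100 m/s = 3.74e-05 m/s
Using q = k * H * Nf / Nd
Nf / Nd = 6 / 8 = 0.75
q = 3.74e-05 * 4.1 * 0.75
q = 0.000115 m^3/s per m


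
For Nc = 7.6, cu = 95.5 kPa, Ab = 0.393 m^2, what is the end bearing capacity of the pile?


Result: 285.24 kN

Derivation:
Using Qb = Nc * cu * Ab
Qb = 7.6 * 95.5 * 0.393
Qb = 285.24 kN


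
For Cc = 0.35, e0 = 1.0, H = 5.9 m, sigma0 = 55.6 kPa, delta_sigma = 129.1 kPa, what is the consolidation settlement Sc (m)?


Using Sc = Cc * H / (1 + e0) * log10((sigma0 + delta_sigma) / sigma0)
Stress ratio = (55.6 + 129.1) / 55.6 = 3.32194
log10(3.32194) = 0.521392
Cc * H / (1 + e0) = 0.35 * 5.9 / (1 + 1.0) = 1.0325
Sc = 1.0325 * 0.521392
Sc = 0.5383 m


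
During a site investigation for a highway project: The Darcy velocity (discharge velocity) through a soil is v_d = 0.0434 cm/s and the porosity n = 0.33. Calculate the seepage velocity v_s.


Using v_s = v_d / n
v_s = 0.0434 / 0.33
v_s = 0.13152 cm/s


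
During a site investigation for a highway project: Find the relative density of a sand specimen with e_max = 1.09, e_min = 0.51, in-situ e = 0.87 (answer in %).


Using Dr = (e_max - e) / (e_max - e_min) * 100
e_max - e = 1.09 - 0.87 = 0.22
e_max - e_min = 1.09 - 0.51 = 0.58
Dr = 0.22 / 0.58 * 100
Dr = 37.93 %


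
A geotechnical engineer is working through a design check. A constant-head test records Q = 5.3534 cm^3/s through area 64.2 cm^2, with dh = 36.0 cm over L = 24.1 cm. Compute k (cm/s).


Compute hydraulic gradient:
i = dh / L = 36.0 / 24.1 = 1.49378
Then apply Darcy's law:
k = Q / (A * i)
k = 5.3534 / (64.2 * 1.49378)
k = 5.3534 / 95.9004
k = 0.055822 cm/s


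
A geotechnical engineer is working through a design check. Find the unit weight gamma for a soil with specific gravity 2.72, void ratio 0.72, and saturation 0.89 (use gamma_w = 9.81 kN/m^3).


Using gamma = gamma_w * (Gs + S*e) / (1 + e)
Numerator: Gs + S*e = 2.72 + 0.89*0.72 = 3.3608
Denominator: 1 + e = 1 + 0.72 = 1.72
gamma = 9.81 * 3.3608 / 1.72
gamma = 19.168 kN/m^3


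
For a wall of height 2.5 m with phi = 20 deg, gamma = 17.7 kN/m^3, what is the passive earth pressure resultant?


Compute passive earth pressure coefficient:
Kp = tan^2(45 + phi/2) = tan^2(55.0) = 2.039607
Compute passive force:
Pp = 0.5 * Kp * gamma * H^2
Pp = 0.5 * 2.039607 * 17.7 * 2.5^2
Pp = 112.82 kN/m


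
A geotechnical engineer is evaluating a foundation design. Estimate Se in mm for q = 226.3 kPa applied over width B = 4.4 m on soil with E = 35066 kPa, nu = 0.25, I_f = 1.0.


Result: 26.621 mm

Derivation:
Using Se = q * B * (1 - nu^2) * I_f / E
1 - nu^2 = 1 - 0.25^2 = 0.9375
Se = 226.3 * 4.4 * 0.9375 * 1.0 / 35066
Se = 0.026621 m
Convert to mm: Se = 0.026621 * 1000 = 26.621 mm


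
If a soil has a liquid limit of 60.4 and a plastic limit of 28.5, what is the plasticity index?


Using PI = LL - PL
PI = 60.4 - 28.5
PI = 31.9


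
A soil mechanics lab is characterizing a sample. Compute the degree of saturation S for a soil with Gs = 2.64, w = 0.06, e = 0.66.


Using S = Gs * w / e
S = 2.64 * 0.06 / 0.66
S = 0.24


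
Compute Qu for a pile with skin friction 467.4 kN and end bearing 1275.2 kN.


Using Qu = Qf + Qb
Qu = 467.4 + 1275.2
Qu = 1742.6 kN


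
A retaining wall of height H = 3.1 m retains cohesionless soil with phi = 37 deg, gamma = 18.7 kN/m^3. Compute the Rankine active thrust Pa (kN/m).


Result: 22.34 kN/m

Derivation:
Compute active earth pressure coefficient:
Ka = tan^2(45 - phi/2) = tan^2(26.5) = 0.248584
Compute active force:
Pa = 0.5 * Ka * gamma * H^2
Pa = 0.5 * 0.248584 * 18.7 * 3.1^2
Pa = 22.34 kN/m


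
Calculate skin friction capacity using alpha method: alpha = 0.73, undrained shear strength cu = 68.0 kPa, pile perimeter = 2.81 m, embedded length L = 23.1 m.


Using Qs = alpha * cu * perimeter * L
Qs = 0.73 * 68.0 * 2.81 * 23.1
Qs = 3222.18 kN


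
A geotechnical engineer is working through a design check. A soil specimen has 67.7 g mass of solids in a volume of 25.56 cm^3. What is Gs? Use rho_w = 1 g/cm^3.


Using Gs = m_s / (V_s * rho_w)
Since rho_w = 1 g/cm^3:
Gs = 67.7 / 25.56
Gs = 2.649


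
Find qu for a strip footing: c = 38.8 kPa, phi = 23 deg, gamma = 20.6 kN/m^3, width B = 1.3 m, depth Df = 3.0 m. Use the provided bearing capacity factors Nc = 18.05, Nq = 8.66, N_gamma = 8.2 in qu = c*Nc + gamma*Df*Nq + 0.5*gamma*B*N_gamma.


Result: 1345.33 kPa

Derivation:
Compute qu = c*Nc + gamma*Df*Nq + 0.5*gamma*B*N_gamma
Term 1: 38.8 * 18.05 = 700.34
Term 2: 20.6 * 3.0 * 8.66 = 535.188
Term 3: 0.5 * 20.6 * 1.3 * 8.2 = 109.798
qu = 700.34 + 535.188 + 109.798
qu = 1345.33 kPa


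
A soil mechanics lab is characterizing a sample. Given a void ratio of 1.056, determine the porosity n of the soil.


Using the relation n = e / (1 + e)
n = 1.056 / (1 + 1.056)
n = 1.056 / 2.056
n = 0.5136


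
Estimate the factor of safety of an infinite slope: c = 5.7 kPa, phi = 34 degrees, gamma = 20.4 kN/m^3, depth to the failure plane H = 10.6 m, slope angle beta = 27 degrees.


Using Fs = c / (gamma*H*sin(beta)*cos(beta)) + tan(phi)/tan(beta)
Cohesion contribution = 5.7 / (20.4*10.6*sin(27)*cos(27))
Cohesion contribution = 0.0651645
Friction contribution = tan(34)/tan(27) = 1.3238
Fs = 0.0651645 + 1.3238
Fs = 1.389


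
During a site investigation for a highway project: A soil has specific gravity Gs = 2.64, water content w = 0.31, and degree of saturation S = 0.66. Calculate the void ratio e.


Result: 1.24

Derivation:
Using the relation e = Gs * w / S
e = 2.64 * 0.31 / 0.66
e = 1.24


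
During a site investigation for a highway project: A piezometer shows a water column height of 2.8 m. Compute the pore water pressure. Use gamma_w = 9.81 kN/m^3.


Using u = gamma_w * h_w
u = 9.81 * 2.8
u = 27.47 kPa


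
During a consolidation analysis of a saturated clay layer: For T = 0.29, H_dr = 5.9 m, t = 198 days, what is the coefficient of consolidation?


Using cv = T * H_dr^2 / t
H_dr^2 = 5.9^2 = 34.81
cv = 0.29 * 34.81 / 198
cv = 0.05098 m^2/day


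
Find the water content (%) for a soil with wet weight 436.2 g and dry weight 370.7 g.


Using w = (m_wet - m_dry) / m_dry * 100
m_wet - m_dry = 436.2 - 370.7 = 65.5 g
w = 65.5 / 370.7 * 100
w = 17.67 %


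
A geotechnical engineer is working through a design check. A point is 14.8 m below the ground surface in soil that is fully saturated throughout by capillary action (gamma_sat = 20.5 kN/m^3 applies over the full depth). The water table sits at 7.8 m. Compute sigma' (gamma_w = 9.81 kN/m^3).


Result: 234.73 kPa

Derivation:
Total stress = gamma_sat * depth
sigma = 20.5 * 14.8 = 303.4 kPa
Pore water pressure u = gamma_w * (depth - d_wt)
u = 9.81 * (14.8 - 7.8) = 68.67 kPa
Effective stress = sigma - u
sigma' = 303.4 - 68.67 = 234.73 kPa


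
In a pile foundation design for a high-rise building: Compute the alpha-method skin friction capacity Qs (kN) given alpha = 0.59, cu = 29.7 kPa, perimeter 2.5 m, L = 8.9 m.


Using Qs = alpha * cu * perimeter * L
Qs = 0.59 * 29.7 * 2.5 * 8.9
Qs = 389.89 kN


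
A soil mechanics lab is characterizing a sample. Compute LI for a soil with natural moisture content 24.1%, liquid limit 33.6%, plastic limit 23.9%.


First compute the plasticity index:
PI = LL - PL = 33.6 - 23.9 = 9.7
Then compute the liquidity index:
LI = (w - PL) / PI
LI = (24.1 - 23.9) / 9.7
LI = 0.021


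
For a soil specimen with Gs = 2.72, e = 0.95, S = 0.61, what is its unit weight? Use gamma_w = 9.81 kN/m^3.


Using gamma = gamma_w * (Gs + S*e) / (1 + e)
Numerator: Gs + S*e = 2.72 + 0.61*0.95 = 3.2995
Denominator: 1 + e = 1 + 0.95 = 1.95
gamma = 9.81 * 3.2995 / 1.95
gamma = 16.599 kN/m^3


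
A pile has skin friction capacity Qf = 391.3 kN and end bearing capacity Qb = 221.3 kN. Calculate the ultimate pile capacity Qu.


Using Qu = Qf + Qb
Qu = 391.3 + 221.3
Qu = 612.6 kN


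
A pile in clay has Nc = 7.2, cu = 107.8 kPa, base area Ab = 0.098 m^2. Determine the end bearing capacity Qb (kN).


Using Qb = Nc * cu * Ab
Qb = 7.2 * 107.8 * 0.098
Qb = 76.06 kN


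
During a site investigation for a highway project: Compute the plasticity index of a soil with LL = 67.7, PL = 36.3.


Result: 31.4

Derivation:
Using PI = LL - PL
PI = 67.7 - 36.3
PI = 31.4


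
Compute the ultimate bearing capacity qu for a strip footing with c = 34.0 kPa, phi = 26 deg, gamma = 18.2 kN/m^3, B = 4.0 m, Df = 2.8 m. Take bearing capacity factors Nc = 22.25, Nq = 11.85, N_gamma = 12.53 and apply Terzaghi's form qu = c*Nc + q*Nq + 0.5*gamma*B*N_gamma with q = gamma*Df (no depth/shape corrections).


Compute qu = c*Nc + gamma*Df*Nq + 0.5*gamma*B*N_gamma
Term 1: 34.0 * 22.25 = 756.5
Term 2: 18.2 * 2.8 * 11.85 = 603.876
Term 3: 0.5 * 18.2 * 4.0 * 12.53 = 456.092
qu = 756.5 + 603.876 + 456.092
qu = 1816.47 kPa


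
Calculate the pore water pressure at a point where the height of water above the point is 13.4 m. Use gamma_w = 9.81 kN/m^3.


Using u = gamma_w * h_w
u = 9.81 * 13.4
u = 131.45 kPa


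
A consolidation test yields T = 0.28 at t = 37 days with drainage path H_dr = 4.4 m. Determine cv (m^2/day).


Using cv = T * H_dr^2 / t
H_dr^2 = 4.4^2 = 19.36
cv = 0.28 * 19.36 / 37
cv = 0.14651 m^2/day


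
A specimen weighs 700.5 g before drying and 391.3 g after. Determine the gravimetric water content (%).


Using w = (m_wet - m_dry) / m_dry * 100
m_wet - m_dry = 700.5 - 391.3 = 309.2 g
w = 309.2 / 391.3 * 100
w = 79.02 %


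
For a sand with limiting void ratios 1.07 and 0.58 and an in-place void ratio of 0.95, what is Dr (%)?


Result: 24.49 %

Derivation:
Using Dr = (e_max - e) / (e_max - e_min) * 100
e_max - e = 1.07 - 0.95 = 0.12
e_max - e_min = 1.07 - 0.58 = 0.49
Dr = 0.12 / 0.49 * 100
Dr = 24.49 %


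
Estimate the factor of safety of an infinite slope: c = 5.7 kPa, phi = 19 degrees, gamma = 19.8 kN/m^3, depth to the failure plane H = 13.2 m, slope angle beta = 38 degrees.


Using Fs = c / (gamma*H*sin(beta)*cos(beta)) + tan(phi)/tan(beta)
Cohesion contribution = 5.7 / (19.8*13.2*sin(38)*cos(38))
Cohesion contribution = 0.0449533
Friction contribution = tan(19)/tan(38) = 0.440719
Fs = 0.0449533 + 0.440719
Fs = 0.486


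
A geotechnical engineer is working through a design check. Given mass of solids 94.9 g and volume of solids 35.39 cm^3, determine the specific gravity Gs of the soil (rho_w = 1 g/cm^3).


Result: 2.682

Derivation:
Using Gs = m_s / (V_s * rho_w)
Since rho_w = 1 g/cm^3:
Gs = 94.9 / 35.39
Gs = 2.682


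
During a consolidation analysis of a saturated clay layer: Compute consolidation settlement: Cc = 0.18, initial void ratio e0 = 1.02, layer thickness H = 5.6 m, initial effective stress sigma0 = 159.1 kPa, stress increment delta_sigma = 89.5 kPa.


Using Sc = Cc * H / (1 + e0) * log10((sigma0 + delta_sigma) / sigma0)
Stress ratio = (159.1 + 89.5) / 159.1 = 1.56254
log10(1.56254) = 0.193831
Cc * H / (1 + e0) = 0.18 * 5.6 / (1 + 1.02) = 0.49901
Sc = 0.49901 * 0.193831
Sc = 0.0967 m


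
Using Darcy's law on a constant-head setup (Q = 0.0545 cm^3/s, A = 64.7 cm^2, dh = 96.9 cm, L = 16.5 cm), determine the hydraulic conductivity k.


Compute hydraulic gradient:
i = dh / L = 96.9 / 16.5 = 5.87273
Then apply Darcy's law:
k = Q / (A * i)
k = 0.0545 / (64.7 * 5.87273)
k = 0.0545 / 379.965
k = 0.000143 cm/s


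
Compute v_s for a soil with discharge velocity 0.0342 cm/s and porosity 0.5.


Using v_s = v_d / n
v_s = 0.0342 / 0.5
v_s = 0.0684 cm/s


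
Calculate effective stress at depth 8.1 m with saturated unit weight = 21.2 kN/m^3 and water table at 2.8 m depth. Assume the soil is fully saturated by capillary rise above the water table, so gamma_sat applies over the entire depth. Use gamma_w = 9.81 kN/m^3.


Total stress = gamma_sat * depth
sigma = 21.2 * 8.1 = 171.72 kPa
Pore water pressure u = gamma_w * (depth - d_wt)
u = 9.81 * (8.1 - 2.8) = 51.993 kPa
Effective stress = sigma - u
sigma' = 171.72 - 51.993 = 119.73 kPa


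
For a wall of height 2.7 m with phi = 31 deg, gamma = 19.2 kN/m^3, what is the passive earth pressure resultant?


Compute passive earth pressure coefficient:
Kp = tan^2(45 + phi/2) = tan^2(60.5) = 3.124035
Compute passive force:
Pp = 0.5 * Kp * gamma * H^2
Pp = 0.5 * 3.124035 * 19.2 * 2.7^2
Pp = 218.63 kN/m


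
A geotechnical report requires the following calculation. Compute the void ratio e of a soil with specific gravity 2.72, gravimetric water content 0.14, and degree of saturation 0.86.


Using the relation e = Gs * w / S
e = 2.72 * 0.14 / 0.86
e = 0.4428


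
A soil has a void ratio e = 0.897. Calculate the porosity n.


Using the relation n = e / (1 + e)
n = 0.897 / (1 + 0.897)
n = 0.897 / 1.897
n = 0.4729


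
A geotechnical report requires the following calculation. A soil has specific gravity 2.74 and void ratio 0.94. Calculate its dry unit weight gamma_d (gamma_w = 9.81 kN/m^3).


Using gamma_d = Gs * gamma_w / (1 + e)
gamma_d = 2.74 * 9.81 / (1 + 0.94)
gamma_d = 2.74 * 9.81 / 1.94
gamma_d = 13.855 kN/m^3


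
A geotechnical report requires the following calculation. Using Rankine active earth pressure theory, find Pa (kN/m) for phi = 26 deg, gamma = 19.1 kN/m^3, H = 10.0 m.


Compute active earth pressure coefficient:
Ka = tan^2(45 - phi/2) = tan^2(32.0) = 0.390462
Compute active force:
Pa = 0.5 * Ka * gamma * H^2
Pa = 0.5 * 0.390462 * 19.1 * 10.0^2
Pa = 372.89 kN/m


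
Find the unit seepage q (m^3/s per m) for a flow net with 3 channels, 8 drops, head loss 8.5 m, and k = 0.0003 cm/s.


Convert k to m/s for unit consistency with H:
k = 0.0003 cm/s = 0.0003 / 100 m/s = 3e-06 m/s
Using q = k * H * Nf / Nd
Nf / Nd = 3 / 8 = 0.375
q = 3e-06 * 8.5 * 0.375
q = 9.562e-06 m^3/s per m


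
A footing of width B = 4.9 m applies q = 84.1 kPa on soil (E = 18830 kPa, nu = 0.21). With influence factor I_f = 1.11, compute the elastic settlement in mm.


Result: 23.221 mm

Derivation:
Using Se = q * B * (1 - nu^2) * I_f / E
1 - nu^2 = 1 - 0.21^2 = 0.9559
Se = 84.1 * 4.9 * 0.9559 * 1.11 / 18830
Se = 0.023221 m
Convert to mm: Se = 0.023221 * 1000 = 23.221 mm


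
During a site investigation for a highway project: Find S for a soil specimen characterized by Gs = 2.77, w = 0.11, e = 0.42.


Using S = Gs * w / e
S = 2.77 * 0.11 / 0.42
S = 0.7255


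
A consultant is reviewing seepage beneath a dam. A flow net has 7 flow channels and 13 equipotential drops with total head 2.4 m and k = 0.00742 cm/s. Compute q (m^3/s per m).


Result: 9.589e-05 m^3/s per m

Derivation:
Convert k to m/s for unit consistency with H:
k = 0.00742 cm/s = 0.00742 / 100 m/s = 7.42e-05 m/s
Using q = k * H * Nf / Nd
Nf / Nd = 7 / 13 = 0.5385
q = 7.42e-05 * 2.4 * 0.5385
q = 9.589e-05 m^3/s per m


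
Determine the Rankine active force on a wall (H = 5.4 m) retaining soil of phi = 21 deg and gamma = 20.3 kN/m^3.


Result: 139.8 kN/m

Derivation:
Compute active earth pressure coefficient:
Ka = tan^2(45 - phi/2) = tan^2(34.5) = 0.472355
Compute active force:
Pa = 0.5 * Ka * gamma * H^2
Pa = 0.5 * 0.472355 * 20.3 * 5.4^2
Pa = 139.8 kN/m


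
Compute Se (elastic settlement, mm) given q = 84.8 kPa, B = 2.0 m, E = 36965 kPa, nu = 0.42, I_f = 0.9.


Using Se = q * B * (1 - nu^2) * I_f / E
1 - nu^2 = 1 - 0.42^2 = 0.8236
Se = 84.8 * 2.0 * 0.8236 * 0.9 / 36965
Se = 0.003401 m
Convert to mm: Se = 0.003401 * 1000 = 3.401 mm


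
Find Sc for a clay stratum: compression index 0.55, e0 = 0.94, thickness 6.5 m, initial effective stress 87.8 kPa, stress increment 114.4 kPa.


Using Sc = Cc * H / (1 + e0) * log10((sigma0 + delta_sigma) / sigma0)
Stress ratio = (87.8 + 114.4) / 87.8 = 2.30296
log10(2.30296) = 0.362287
Cc * H / (1 + e0) = 0.55 * 6.5 / (1 + 0.94) = 1.84278
Sc = 1.84278 * 0.362287
Sc = 0.6676 m


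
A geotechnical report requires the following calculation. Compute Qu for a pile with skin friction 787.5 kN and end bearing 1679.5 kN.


Using Qu = Qf + Qb
Qu = 787.5 + 1679.5
Qu = 2467.0 kN


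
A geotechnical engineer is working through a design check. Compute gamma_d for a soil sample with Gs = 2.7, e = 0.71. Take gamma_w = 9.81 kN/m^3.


Result: 15.489 kN/m^3

Derivation:
Using gamma_d = Gs * gamma_w / (1 + e)
gamma_d = 2.7 * 9.81 / (1 + 0.71)
gamma_d = 2.7 * 9.81 / 1.71
gamma_d = 15.489 kN/m^3


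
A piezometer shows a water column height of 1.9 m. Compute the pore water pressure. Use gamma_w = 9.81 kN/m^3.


Using u = gamma_w * h_w
u = 9.81 * 1.9
u = 18.64 kPa


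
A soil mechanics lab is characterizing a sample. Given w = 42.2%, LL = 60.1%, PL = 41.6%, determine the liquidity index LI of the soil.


Result: 0.032

Derivation:
First compute the plasticity index:
PI = LL - PL = 60.1 - 41.6 = 18.5
Then compute the liquidity index:
LI = (w - PL) / PI
LI = (42.2 - 41.6) / 18.5
LI = 0.032


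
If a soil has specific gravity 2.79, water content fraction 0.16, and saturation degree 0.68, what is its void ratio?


Result: 0.6565

Derivation:
Using the relation e = Gs * w / S
e = 2.79 * 0.16 / 0.68
e = 0.6565


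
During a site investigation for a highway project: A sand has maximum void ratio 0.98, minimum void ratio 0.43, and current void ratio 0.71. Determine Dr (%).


Using Dr = (e_max - e) / (e_max - e_min) * 100
e_max - e = 0.98 - 0.71 = 0.27
e_max - e_min = 0.98 - 0.43 = 0.55
Dr = 0.27 / 0.55 * 100
Dr = 49.09 %


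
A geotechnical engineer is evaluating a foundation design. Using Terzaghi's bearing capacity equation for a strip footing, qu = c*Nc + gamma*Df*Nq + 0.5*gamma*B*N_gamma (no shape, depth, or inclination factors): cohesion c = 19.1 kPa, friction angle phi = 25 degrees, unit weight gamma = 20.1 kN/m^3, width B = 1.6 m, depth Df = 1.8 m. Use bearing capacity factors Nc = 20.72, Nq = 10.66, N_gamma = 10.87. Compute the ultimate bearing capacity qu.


Result: 956.22 kPa

Derivation:
Compute qu = c*Nc + gamma*Df*Nq + 0.5*gamma*B*N_gamma
Term 1: 19.1 * 20.72 = 395.752
Term 2: 20.1 * 1.8 * 10.66 = 385.6788
Term 3: 0.5 * 20.1 * 1.6 * 10.87 = 174.7896
qu = 395.752 + 385.6788 + 174.7896
qu = 956.22 kPa


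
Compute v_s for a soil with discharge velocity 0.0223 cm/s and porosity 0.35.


Result: 0.06371 cm/s

Derivation:
Using v_s = v_d / n
v_s = 0.0223 / 0.35
v_s = 0.06371 cm/s


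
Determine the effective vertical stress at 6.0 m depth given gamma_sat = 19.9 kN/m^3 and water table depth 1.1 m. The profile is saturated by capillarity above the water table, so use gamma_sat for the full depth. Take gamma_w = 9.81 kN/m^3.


Result: 71.33 kPa

Derivation:
Total stress = gamma_sat * depth
sigma = 19.9 * 6.0 = 119.4 kPa
Pore water pressure u = gamma_w * (depth - d_wt)
u = 9.81 * (6.0 - 1.1) = 48.069 kPa
Effective stress = sigma - u
sigma' = 119.4 - 48.069 = 71.33 kPa


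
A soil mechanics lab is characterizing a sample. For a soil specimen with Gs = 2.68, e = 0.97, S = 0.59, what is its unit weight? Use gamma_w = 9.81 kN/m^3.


Result: 16.195 kN/m^3

Derivation:
Using gamma = gamma_w * (Gs + S*e) / (1 + e)
Numerator: Gs + S*e = 2.68 + 0.59*0.97 = 3.2523
Denominator: 1 + e = 1 + 0.97 = 1.97
gamma = 9.81 * 3.2523 / 1.97
gamma = 16.195 kN/m^3


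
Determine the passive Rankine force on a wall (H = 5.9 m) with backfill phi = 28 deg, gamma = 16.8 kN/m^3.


Result: 809.91 kN/m

Derivation:
Compute passive earth pressure coefficient:
Kp = tan^2(45 + phi/2) = tan^2(59.0) = 2.769826
Compute passive force:
Pp = 0.5 * Kp * gamma * H^2
Pp = 0.5 * 2.769826 * 16.8 * 5.9^2
Pp = 809.91 kN/m


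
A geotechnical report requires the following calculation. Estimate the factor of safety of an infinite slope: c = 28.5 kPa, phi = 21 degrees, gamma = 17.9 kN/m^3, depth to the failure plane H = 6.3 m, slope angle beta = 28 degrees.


Using Fs = c / (gamma*H*sin(beta)*cos(beta)) + tan(phi)/tan(beta)
Cohesion contribution = 28.5 / (17.9*6.3*sin(28)*cos(28))
Cohesion contribution = 0.609687
Friction contribution = tan(21)/tan(28) = 0.721943
Fs = 0.609687 + 0.721943
Fs = 1.332


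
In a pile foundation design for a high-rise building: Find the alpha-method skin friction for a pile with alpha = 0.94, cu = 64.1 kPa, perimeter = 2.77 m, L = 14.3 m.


Using Qs = alpha * cu * perimeter * L
Qs = 0.94 * 64.1 * 2.77 * 14.3
Qs = 2386.72 kN


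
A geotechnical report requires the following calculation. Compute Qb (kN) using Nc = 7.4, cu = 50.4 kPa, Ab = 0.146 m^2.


Using Qb = Nc * cu * Ab
Qb = 7.4 * 50.4 * 0.146
Qb = 54.45 kN


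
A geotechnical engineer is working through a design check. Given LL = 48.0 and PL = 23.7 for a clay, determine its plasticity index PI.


Using PI = LL - PL
PI = 48.0 - 23.7
PI = 24.3


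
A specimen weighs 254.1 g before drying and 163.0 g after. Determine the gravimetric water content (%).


Using w = (m_wet - m_dry) / m_dry * 100
m_wet - m_dry = 254.1 - 163.0 = 91.1 g
w = 91.1 / 163.0 * 100
w = 55.89 %


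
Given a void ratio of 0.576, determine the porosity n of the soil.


Using the relation n = e / (1 + e)
n = 0.576 / (1 + 0.576)
n = 0.576 / 1.576
n = 0.3655


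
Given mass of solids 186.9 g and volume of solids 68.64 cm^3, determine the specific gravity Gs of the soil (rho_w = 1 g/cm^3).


Using Gs = m_s / (V_s * rho_w)
Since rho_w = 1 g/cm^3:
Gs = 186.9 / 68.64
Gs = 2.723


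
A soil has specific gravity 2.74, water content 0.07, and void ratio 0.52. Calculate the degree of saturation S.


Using S = Gs * w / e
S = 2.74 * 0.07 / 0.52
S = 0.3688


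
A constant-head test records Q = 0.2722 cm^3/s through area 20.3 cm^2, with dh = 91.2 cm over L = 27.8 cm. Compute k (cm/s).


Result: 0.004087 cm/s

Derivation:
Compute hydraulic gradient:
i = dh / L = 91.2 / 27.8 = 3.28058
Then apply Darcy's law:
k = Q / (A * i)
k = 0.2722 / (20.3 * 3.28058)
k = 0.2722 / 66.5957
k = 0.004087 cm/s


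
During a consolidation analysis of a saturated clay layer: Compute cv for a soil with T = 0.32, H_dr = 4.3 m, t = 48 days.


Using cv = T * H_dr^2 / t
H_dr^2 = 4.3^2 = 18.49
cv = 0.32 * 18.49 / 48
cv = 0.12327 m^2/day


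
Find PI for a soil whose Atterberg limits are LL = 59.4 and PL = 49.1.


Result: 10.3

Derivation:
Using PI = LL - PL
PI = 59.4 - 49.1
PI = 10.3


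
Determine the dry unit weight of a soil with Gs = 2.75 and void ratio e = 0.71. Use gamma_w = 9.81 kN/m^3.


Using gamma_d = Gs * gamma_w / (1 + e)
gamma_d = 2.75 * 9.81 / (1 + 0.71)
gamma_d = 2.75 * 9.81 / 1.71
gamma_d = 15.776 kN/m^3


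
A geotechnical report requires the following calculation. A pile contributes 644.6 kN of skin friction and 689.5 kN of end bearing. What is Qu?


Using Qu = Qf + Qb
Qu = 644.6 + 689.5
Qu = 1334.1 kN


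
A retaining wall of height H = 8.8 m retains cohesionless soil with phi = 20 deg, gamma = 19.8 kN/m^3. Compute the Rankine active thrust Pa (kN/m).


Result: 375.88 kN/m

Derivation:
Compute active earth pressure coefficient:
Ka = tan^2(45 - phi/2) = tan^2(35.0) = 0.490291
Compute active force:
Pa = 0.5 * Ka * gamma * H^2
Pa = 0.5 * 0.490291 * 19.8 * 8.8^2
Pa = 375.88 kN/m


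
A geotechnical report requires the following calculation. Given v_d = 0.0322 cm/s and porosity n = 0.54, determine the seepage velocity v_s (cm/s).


Result: 0.05963 cm/s

Derivation:
Using v_s = v_d / n
v_s = 0.0322 / 0.54
v_s = 0.05963 cm/s


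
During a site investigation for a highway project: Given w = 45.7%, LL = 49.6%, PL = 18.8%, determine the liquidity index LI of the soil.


Result: 0.873

Derivation:
First compute the plasticity index:
PI = LL - PL = 49.6 - 18.8 = 30.8
Then compute the liquidity index:
LI = (w - PL) / PI
LI = (45.7 - 18.8) / 30.8
LI = 0.873


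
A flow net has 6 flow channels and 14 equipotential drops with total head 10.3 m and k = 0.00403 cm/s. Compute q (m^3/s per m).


Convert k to m/s for unit consistency with H:
k = 0.00403 cm/s = 0.00403 / 100 m/s = 4.03e-05 m/s
Using q = k * H * Nf / Nd
Nf / Nd = 6 / 14 = 0.4286
q = 4.03e-05 * 10.3 * 0.4286
q = 0.0001779 m^3/s per m


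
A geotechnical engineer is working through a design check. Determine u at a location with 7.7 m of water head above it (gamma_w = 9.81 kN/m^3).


Using u = gamma_w * h_w
u = 9.81 * 7.7
u = 75.54 kPa


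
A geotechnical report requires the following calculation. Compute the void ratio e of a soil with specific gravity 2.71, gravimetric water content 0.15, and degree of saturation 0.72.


Using the relation e = Gs * w / S
e = 2.71 * 0.15 / 0.72
e = 0.5646


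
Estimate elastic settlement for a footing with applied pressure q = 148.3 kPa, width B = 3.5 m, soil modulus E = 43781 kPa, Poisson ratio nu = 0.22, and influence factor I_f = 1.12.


Using Se = q * B * (1 - nu^2) * I_f / E
1 - nu^2 = 1 - 0.22^2 = 0.9516
Se = 148.3 * 3.5 * 0.9516 * 1.12 / 43781
Se = 0.012636 m
Convert to mm: Se = 0.012636 * 1000 = 12.636 mm


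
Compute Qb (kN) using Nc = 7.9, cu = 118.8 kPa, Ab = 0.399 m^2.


Using Qb = Nc * cu * Ab
Qb = 7.9 * 118.8 * 0.399
Qb = 374.47 kN


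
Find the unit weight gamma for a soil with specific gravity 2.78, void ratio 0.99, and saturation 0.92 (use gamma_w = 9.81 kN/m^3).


Result: 18.194 kN/m^3

Derivation:
Using gamma = gamma_w * (Gs + S*e) / (1 + e)
Numerator: Gs + S*e = 2.78 + 0.92*0.99 = 3.6908
Denominator: 1 + e = 1 + 0.99 = 1.99
gamma = 9.81 * 3.6908 / 1.99
gamma = 18.194 kN/m^3


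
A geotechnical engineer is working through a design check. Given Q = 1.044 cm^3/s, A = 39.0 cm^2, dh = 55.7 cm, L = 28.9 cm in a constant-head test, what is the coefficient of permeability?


Result: 0.013889 cm/s

Derivation:
Compute hydraulic gradient:
i = dh / L = 55.7 / 28.9 = 1.92734
Then apply Darcy's law:
k = Q / (A * i)
k = 1.044 / (39.0 * 1.92734)
k = 1.044 / 75.1661
k = 0.013889 cm/s


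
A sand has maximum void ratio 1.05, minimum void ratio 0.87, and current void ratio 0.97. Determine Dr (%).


Using Dr = (e_max - e) / (e_max - e_min) * 100
e_max - e = 1.05 - 0.97 = 0.08
e_max - e_min = 1.05 - 0.87 = 0.18
Dr = 0.08 / 0.18 * 100
Dr = 44.44 %


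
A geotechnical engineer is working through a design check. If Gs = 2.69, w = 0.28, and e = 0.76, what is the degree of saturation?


Result: 0.9911

Derivation:
Using S = Gs * w / e
S = 2.69 * 0.28 / 0.76
S = 0.9911


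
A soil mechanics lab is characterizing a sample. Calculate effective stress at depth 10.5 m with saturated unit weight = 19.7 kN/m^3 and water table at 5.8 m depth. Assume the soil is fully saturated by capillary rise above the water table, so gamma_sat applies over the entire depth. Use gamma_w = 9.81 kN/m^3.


Total stress = gamma_sat * depth
sigma = 19.7 * 10.5 = 206.85 kPa
Pore water pressure u = gamma_w * (depth - d_wt)
u = 9.81 * (10.5 - 5.8) = 46.107 kPa
Effective stress = sigma - u
sigma' = 206.85 - 46.107 = 160.74 kPa


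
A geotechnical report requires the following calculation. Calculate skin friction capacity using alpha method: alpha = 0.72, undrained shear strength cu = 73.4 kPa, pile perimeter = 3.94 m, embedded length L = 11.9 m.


Using Qs = alpha * cu * perimeter * L
Qs = 0.72 * 73.4 * 3.94 * 11.9
Qs = 2477.83 kN


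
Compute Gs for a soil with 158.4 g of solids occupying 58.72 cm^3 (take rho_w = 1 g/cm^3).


Using Gs = m_s / (V_s * rho_w)
Since rho_w = 1 g/cm^3:
Gs = 158.4 / 58.72
Gs = 2.698


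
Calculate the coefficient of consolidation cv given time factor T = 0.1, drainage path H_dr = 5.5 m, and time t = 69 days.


Result: 0.04384 m^2/day

Derivation:
Using cv = T * H_dr^2 / t
H_dr^2 = 5.5^2 = 30.25
cv = 0.1 * 30.25 / 69
cv = 0.04384 m^2/day


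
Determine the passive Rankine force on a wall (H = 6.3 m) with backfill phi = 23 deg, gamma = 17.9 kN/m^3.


Compute passive earth pressure coefficient:
Kp = tan^2(45 + phi/2) = tan^2(56.5) = 2.282623
Compute passive force:
Pp = 0.5 * Kp * gamma * H^2
Pp = 0.5 * 2.282623 * 17.9 * 6.3^2
Pp = 810.85 kN/m


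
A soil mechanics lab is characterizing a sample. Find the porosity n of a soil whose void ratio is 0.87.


Result: 0.4652

Derivation:
Using the relation n = e / (1 + e)
n = 0.87 / (1 + 0.87)
n = 0.87 / 1.87
n = 0.4652


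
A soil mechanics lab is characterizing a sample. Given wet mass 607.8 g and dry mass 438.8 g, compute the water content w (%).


Result: 38.51 %

Derivation:
Using w = (m_wet - m_dry) / m_dry * 100
m_wet - m_dry = 607.8 - 438.8 = 169.0 g
w = 169.0 / 438.8 * 100
w = 38.51 %


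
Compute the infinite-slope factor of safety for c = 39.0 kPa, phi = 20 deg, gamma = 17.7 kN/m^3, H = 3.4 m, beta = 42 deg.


Using Fs = c / (gamma*H*sin(beta)*cos(beta)) + tan(phi)/tan(beta)
Cohesion contribution = 39.0 / (17.7*3.4*sin(42)*cos(42))
Cohesion contribution = 1.30325
Friction contribution = tan(20)/tan(42) = 0.40423
Fs = 1.30325 + 0.40423
Fs = 1.707


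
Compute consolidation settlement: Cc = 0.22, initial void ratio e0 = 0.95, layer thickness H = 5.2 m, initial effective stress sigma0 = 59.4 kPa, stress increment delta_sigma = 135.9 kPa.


Using Sc = Cc * H / (1 + e0) * log10((sigma0 + delta_sigma) / sigma0)
Stress ratio = (59.4 + 135.9) / 59.4 = 3.28788
log10(3.28788) = 0.516916
Cc * H / (1 + e0) = 0.22 * 5.2 / (1 + 0.95) = 0.586667
Sc = 0.586667 * 0.516916
Sc = 0.3033 m


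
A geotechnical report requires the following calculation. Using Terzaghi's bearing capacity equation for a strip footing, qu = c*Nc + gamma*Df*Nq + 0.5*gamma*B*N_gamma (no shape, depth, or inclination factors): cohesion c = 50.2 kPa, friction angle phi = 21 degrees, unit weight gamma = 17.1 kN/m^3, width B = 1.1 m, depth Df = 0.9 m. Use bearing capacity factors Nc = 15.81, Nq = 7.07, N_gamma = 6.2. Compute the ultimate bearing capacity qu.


Compute qu = c*Nc + gamma*Df*Nq + 0.5*gamma*B*N_gamma
Term 1: 50.2 * 15.81 = 793.662
Term 2: 17.1 * 0.9 * 7.07 = 108.8073
Term 3: 0.5 * 17.1 * 1.1 * 6.2 = 58.311
qu = 793.662 + 108.8073 + 58.311
qu = 960.78 kPa


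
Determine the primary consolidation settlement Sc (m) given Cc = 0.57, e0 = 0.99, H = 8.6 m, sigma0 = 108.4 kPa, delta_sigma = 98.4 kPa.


Using Sc = Cc * H / (1 + e0) * log10((sigma0 + delta_sigma) / sigma0)
Stress ratio = (108.4 + 98.4) / 108.4 = 1.90775
log10(1.90775) = 0.280521
Cc * H / (1 + e0) = 0.57 * 8.6 / (1 + 0.99) = 2.46332
Sc = 2.46332 * 0.280521
Sc = 0.691 m


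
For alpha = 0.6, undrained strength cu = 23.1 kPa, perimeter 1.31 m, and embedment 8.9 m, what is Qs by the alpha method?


Using Qs = alpha * cu * perimeter * L
Qs = 0.6 * 23.1 * 1.31 * 8.9
Qs = 161.59 kN


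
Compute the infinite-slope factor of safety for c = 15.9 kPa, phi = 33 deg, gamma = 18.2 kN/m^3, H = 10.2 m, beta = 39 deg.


Using Fs = c / (gamma*H*sin(beta)*cos(beta)) + tan(phi)/tan(beta)
Cohesion contribution = 15.9 / (18.2*10.2*sin(39)*cos(39))
Cohesion contribution = 0.175126
Friction contribution = tan(33)/tan(39) = 0.801952
Fs = 0.175126 + 0.801952
Fs = 0.977


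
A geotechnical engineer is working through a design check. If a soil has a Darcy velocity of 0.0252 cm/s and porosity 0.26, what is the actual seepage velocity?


Using v_s = v_d / n
v_s = 0.0252 / 0.26
v_s = 0.09692 cm/s


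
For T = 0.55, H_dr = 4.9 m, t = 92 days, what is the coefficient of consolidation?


Using cv = T * H_dr^2 / t
H_dr^2 = 4.9^2 = 24.01
cv = 0.55 * 24.01 / 92
cv = 0.14354 m^2/day


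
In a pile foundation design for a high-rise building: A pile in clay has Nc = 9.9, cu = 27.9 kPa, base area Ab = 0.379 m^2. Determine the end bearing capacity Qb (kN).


Using Qb = Nc * cu * Ab
Qb = 9.9 * 27.9 * 0.379
Qb = 104.68 kN


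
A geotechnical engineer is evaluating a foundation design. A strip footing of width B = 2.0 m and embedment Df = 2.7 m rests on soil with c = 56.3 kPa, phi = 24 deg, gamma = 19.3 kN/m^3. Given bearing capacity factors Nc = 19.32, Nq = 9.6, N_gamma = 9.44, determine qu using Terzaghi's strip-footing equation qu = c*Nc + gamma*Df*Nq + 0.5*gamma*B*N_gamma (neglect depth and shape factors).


Compute qu = c*Nc + gamma*Df*Nq + 0.5*gamma*B*N_gamma
Term 1: 56.3 * 19.32 = 1087.716
Term 2: 19.3 * 2.7 * 9.6 = 500.256
Term 3: 0.5 * 19.3 * 2.0 * 9.44 = 182.192
qu = 1087.716 + 500.256 + 182.192
qu = 1770.16 kPa


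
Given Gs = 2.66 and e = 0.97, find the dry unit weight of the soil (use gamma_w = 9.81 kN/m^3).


Using gamma_d = Gs * gamma_w / (1 + e)
gamma_d = 2.66 * 9.81 / (1 + 0.97)
gamma_d = 2.66 * 9.81 / 1.97
gamma_d = 13.246 kN/m^3


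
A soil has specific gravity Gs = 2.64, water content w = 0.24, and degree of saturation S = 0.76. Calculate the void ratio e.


Result: 0.8337

Derivation:
Using the relation e = Gs * w / S
e = 2.64 * 0.24 / 0.76
e = 0.8337


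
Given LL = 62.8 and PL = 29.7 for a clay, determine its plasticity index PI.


Using PI = LL - PL
PI = 62.8 - 29.7
PI = 33.1


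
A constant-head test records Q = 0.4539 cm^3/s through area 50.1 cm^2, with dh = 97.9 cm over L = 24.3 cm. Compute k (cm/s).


Compute hydraulic gradient:
i = dh / L = 97.9 / 24.3 = 4.02881
Then apply Darcy's law:
k = Q / (A * i)
k = 0.4539 / (50.1 * 4.02881)
k = 0.4539 / 201.843
k = 0.002249 cm/s


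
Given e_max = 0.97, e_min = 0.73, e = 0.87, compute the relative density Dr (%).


Result: 41.67 %

Derivation:
Using Dr = (e_max - e) / (e_max - e_min) * 100
e_max - e = 0.97 - 0.87 = 0.1
e_max - e_min = 0.97 - 0.73 = 0.24
Dr = 0.1 / 0.24 * 100
Dr = 41.67 %


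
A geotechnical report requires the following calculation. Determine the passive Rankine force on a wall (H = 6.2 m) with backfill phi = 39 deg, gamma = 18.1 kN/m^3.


Compute passive earth pressure coefficient:
Kp = tan^2(45 + phi/2) = tan^2(64.5) = 4.395495
Compute passive force:
Pp = 0.5 * Kp * gamma * H^2
Pp = 0.5 * 4.395495 * 18.1 * 6.2^2
Pp = 1529.11 kN/m
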